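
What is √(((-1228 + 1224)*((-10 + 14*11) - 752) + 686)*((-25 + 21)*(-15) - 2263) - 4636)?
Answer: I*√6873590 ≈ 2621.8*I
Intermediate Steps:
√(((-1228 + 1224)*((-10 + 14*11) - 752) + 686)*((-25 + 21)*(-15) - 2263) - 4636) = √((-4*((-10 + 154) - 752) + 686)*(-4*(-15) - 2263) - 4636) = √((-4*(144 - 752) + 686)*(60 - 2263) - 4636) = √((-4*(-608) + 686)*(-2203) - 4636) = √((2432 + 686)*(-2203) - 4636) = √(3118*(-2203) - 4636) = √(-6868954 - 4636) = √(-6873590) = I*√6873590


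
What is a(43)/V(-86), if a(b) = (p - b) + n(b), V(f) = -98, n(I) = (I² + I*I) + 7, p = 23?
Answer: -3685/98 ≈ -37.602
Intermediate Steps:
n(I) = 7 + 2*I² (n(I) = (I² + I²) + 7 = 2*I² + 7 = 7 + 2*I²)
a(b) = 30 - b + 2*b² (a(b) = (23 - b) + (7 + 2*b²) = 30 - b + 2*b²)
a(43)/V(-86) = (30 - 1*43 + 2*43²)/(-98) = (30 - 43 + 2*1849)*(-1/98) = (30 - 43 + 3698)*(-1/98) = 3685*(-1/98) = -3685/98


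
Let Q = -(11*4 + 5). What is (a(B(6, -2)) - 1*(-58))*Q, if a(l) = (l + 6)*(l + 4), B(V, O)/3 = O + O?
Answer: -5194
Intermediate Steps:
B(V, O) = 6*O (B(V, O) = 3*(O + O) = 3*(2*O) = 6*O)
a(l) = (4 + l)*(6 + l) (a(l) = (6 + l)*(4 + l) = (4 + l)*(6 + l))
Q = -49 (Q = -(44 + 5) = -1*49 = -49)
(a(B(6, -2)) - 1*(-58))*Q = ((24 + (6*(-2))**2 + 10*(6*(-2))) - 1*(-58))*(-49) = ((24 + (-12)**2 + 10*(-12)) + 58)*(-49) = ((24 + 144 - 120) + 58)*(-49) = (48 + 58)*(-49) = 106*(-49) = -5194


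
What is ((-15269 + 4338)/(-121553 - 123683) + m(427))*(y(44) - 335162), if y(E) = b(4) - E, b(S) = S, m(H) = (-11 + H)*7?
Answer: -119690270256963/122618 ≈ -9.7612e+8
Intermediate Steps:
m(H) = -77 + 7*H
y(E) = 4 - E
((-15269 + 4338)/(-121553 - 123683) + m(427))*(y(44) - 335162) = ((-15269 + 4338)/(-121553 - 123683) + (-77 + 7*427))*((4 - 1*44) - 335162) = (-10931/(-245236) + (-77 + 2989))*((4 - 44) - 335162) = (-10931*(-1/245236) + 2912)*(-40 - 335162) = (10931/245236 + 2912)*(-335202) = (714138163/245236)*(-335202) = -119690270256963/122618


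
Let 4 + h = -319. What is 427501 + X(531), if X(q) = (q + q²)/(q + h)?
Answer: 22300675/52 ≈ 4.2886e+5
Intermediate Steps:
h = -323 (h = -4 - 319 = -323)
X(q) = (q + q²)/(-323 + q) (X(q) = (q + q²)/(q - 323) = (q + q²)/(-323 + q))
427501 + X(531) = 427501 + 531*(1 + 531)/(-323 + 531) = 427501 + 531*532/208 = 427501 + 531*(1/208)*532 = 427501 + 70623/52 = 22300675/52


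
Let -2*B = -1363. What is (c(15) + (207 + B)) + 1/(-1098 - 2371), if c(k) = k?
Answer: 6268481/6938 ≈ 903.50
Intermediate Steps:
B = 1363/2 (B = -½*(-1363) = 1363/2 ≈ 681.50)
(c(15) + (207 + B)) + 1/(-1098 - 2371) = (15 + (207 + 1363/2)) + 1/(-1098 - 2371) = (15 + 1777/2) + 1/(-3469) = 1807/2 - 1/3469 = 6268481/6938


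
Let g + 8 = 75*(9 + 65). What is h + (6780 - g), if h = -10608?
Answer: -9370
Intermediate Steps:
g = 5542 (g = -8 + 75*(9 + 65) = -8 + 75*74 = -8 + 5550 = 5542)
h + (6780 - g) = -10608 + (6780 - 1*5542) = -10608 + (6780 - 5542) = -10608 + 1238 = -9370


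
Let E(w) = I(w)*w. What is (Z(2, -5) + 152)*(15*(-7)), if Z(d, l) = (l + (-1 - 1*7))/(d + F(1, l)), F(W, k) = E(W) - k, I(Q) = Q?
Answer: -126315/8 ≈ -15789.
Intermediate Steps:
E(w) = w² (E(w) = w*w = w²)
F(W, k) = W² - k
Z(d, l) = (-8 + l)/(1 + d - l) (Z(d, l) = (l + (-1 - 1*7))/(d + (1² - l)) = (l + (-1 - 7))/(d + (1 - l)) = (l - 8)/(1 + d - l) = (-8 + l)/(1 + d - l))
(Z(2, -5) + 152)*(15*(-7)) = ((-8 - 5)/(1 + 2 - 1*(-5)) + 152)*(15*(-7)) = (-13/(1 + 2 + 5) + 152)*(-105) = (-13/8 + 152)*(-105) = (1203/8)*(-105) = -126315/8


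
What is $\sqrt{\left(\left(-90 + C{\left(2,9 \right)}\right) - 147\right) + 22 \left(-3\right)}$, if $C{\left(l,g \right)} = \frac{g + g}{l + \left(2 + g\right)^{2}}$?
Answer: $\frac{i \sqrt{509097}}{41} \approx 17.403 i$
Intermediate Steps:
$C{\left(l,g \right)} = \frac{2 g}{l + \left(2 + g\right)^{2}}$
$\sqrt{\left(\left(-90 + C{\left(2,9 \right)}\right) - 147\right) + 22 \left(-3\right)} = \sqrt{\left(\left(-90 + 2 \cdot 9 \frac{1}{2 + \left(2 + 9\right)^{2}}\right) - 147\right) + 22 \left(-3\right)} = \sqrt{\left(\left(-90 + 2 \cdot 9 \frac{1}{2 + 11^{2}}\right) - 147\right) - 66} = \sqrt{\left(\left(-90 + 2 \cdot 9 \frac{1}{2 + 121}\right) - 147\right) - 66} = \sqrt{\left(\left(-90 + 2 \cdot 9 \cdot \frac{1}{123}\right) - 147\right) - 66} = \sqrt{\left(\left(-90 + \frac{6}{41}\right) - 147\right) - 66} = \sqrt{\left(- \frac{3684}{41} - 147\right) - 66} = \sqrt{- \frac{9711}{41} - 66} = \sqrt{- \frac{12417}{41}} = \frac{i \sqrt{509097}}{41}$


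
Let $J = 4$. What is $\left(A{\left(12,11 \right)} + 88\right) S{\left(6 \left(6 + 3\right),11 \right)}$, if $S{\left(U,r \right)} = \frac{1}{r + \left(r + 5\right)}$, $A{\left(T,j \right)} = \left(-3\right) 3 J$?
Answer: $\frac{52}{27} \approx 1.9259$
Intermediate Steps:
$A{\left(T,j \right)} = -36$ ($A{\left(T,j \right)} = \left(-3\right) 3 \cdot 4 = \left(-9\right) 4 = -36$)
$S{\left(U,r \right)} = \frac{1}{5 + 2 r}$ ($S{\left(U,r \right)} = \frac{1}{r + \left(5 + r\right)} = \frac{1}{5 + 2 r}$)
$\left(A{\left(12,11 \right)} + 88\right) S{\left(6 \left(6 + 3\right),11 \right)} = \frac{-36 + 88}{5 + 2 \cdot 11} = \frac{52}{5 + 22} = \frac{52}{27}$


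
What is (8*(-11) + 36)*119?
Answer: -6188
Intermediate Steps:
(8*(-11) + 36)*119 = (-88 + 36)*119 = -52*119 = -6188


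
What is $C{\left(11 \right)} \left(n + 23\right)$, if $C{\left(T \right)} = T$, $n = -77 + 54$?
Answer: $0$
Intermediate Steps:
$n = -23$
$C{\left(11 \right)} \left(n + 23\right) = 11 \left(-23 + 23\right) = 11 \cdot 0 = 0$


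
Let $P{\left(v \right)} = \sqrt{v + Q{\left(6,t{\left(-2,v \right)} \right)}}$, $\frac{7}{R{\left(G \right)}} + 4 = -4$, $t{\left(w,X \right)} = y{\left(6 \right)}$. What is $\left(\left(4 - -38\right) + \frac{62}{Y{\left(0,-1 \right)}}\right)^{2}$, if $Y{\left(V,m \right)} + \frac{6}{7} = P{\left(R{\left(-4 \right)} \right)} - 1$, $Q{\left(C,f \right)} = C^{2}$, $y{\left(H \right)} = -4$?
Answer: $\frac{341840012612}{154181889} + \frac{6885930800 \sqrt{562}}{154181889} \approx 3275.9$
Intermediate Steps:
$t{\left(w,X \right)} = -4$
$R{\left(G \right)} = - \frac{7}{8}$ ($R{\left(G \right)} = \frac{7}{-4 - 4} = \frac{7}{-8} = 7 \left(- \frac{1}{8}\right) = - \frac{7}{8}$)
$P{\left(v \right)} = \sqrt{36 + v}$ ($P{\left(v \right)} = \sqrt{v + 6^{2}} = \sqrt{v + 36} = \sqrt{36 + v}$)
$Y{\left(V,m \right)} = - \frac{13}{7} + \frac{\sqrt{562}}{4}$ ($Y{\left(V,m \right)} = - \frac{6}{7} + \left(\sqrt{36 - \frac{7}{8}} - 1\right) = - \frac{6}{7} - \left(1 - \sqrt{\frac{281}{8}}\right) = - \frac{6}{7} - \left(1 - \frac{\sqrt{562}}{4}\right) = - \frac{13}{7} + \frac{\sqrt{562}}{4}$)
$\left(\left(4 - -38\right) + \frac{62}{Y{\left(0,-1 \right)}}\right)^{2} = \left(\left(4 - -38\right) + \frac{62}{- \frac{13}{7} + \frac{\sqrt{562}}{4}}\right)^{2} = \left(\left(4 + 38\right) + \frac{62}{- \frac{13}{7} + \frac{\sqrt{562}}{4}}\right)^{2} = \left(42 + \frac{62}{- \frac{13}{7} + \frac{\sqrt{562}}{4}}\right)^{2}$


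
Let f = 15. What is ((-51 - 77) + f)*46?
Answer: -5198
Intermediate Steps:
((-51 - 77) + f)*46 = ((-51 - 77) + 15)*46 = (-128 + 15)*46 = -113*46 = -5198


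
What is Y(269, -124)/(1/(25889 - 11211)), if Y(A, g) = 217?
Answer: 3185126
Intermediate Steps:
Y(269, -124)/(1/(25889 - 11211)) = 217/(1/(25889 - 11211)) = 217/(1/14678) = 217*14678 = 3185126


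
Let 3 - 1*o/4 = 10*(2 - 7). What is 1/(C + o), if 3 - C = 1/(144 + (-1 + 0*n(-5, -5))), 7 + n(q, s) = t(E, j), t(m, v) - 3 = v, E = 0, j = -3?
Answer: 143/30744 ≈ 0.0046513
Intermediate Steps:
t(m, v) = 3 + v
n(q, s) = -7 (n(q, s) = -7 + (3 - 3) = -7 + 0 = -7)
o = 212 (o = 12 - 40*(2 - 7) = 12 - 40*(-5) = 12 - 4*(-50) = 12 + 200 = 212)
C = 428/143 (C = 3 - 1/(144 + (-1 + 0*(-7))) = 3 - 1/(144 + (-1 + 0)) = 3 - 1/(144 - 1) = 3 - 1/143 = 428/143 ≈ 2.9930)
1/(C + o) = 1/(428/143 + 212) = 1/(30744/143) = 143/30744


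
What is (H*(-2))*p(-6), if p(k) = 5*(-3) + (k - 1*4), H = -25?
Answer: -1250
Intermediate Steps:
p(k) = -19 + k (p(k) = -15 + (k - 4) = -15 + (-4 + k) = -19 + k)
(H*(-2))*p(-6) = (-25*(-2))*(-19 - 6) = 50*(-25) = -1250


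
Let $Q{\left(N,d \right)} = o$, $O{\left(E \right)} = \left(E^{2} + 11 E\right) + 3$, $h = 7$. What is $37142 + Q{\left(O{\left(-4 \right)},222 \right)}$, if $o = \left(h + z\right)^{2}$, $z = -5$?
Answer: $37146$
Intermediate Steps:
$O{\left(E \right)} = 3 + E^{2} + 11 E$
$o = 4$ ($o = \left(7 - 5\right)^{2} = 2^{2} = 4$)
$Q{\left(N,d \right)} = 4$
$37142 + Q{\left(O{\left(-4 \right)},222 \right)} = 37142 + 4 = 37146$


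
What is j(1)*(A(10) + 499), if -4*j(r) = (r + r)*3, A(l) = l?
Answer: -1527/2 ≈ -763.50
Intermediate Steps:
j(r) = -3*r/2 (j(r) = -(r + r)*3/4 = -2*r*3/4 = -3*r/2)
j(1)*(A(10) + 499) = (-3/2*1)*(10 + 499) = -3/2*509 = -1527/2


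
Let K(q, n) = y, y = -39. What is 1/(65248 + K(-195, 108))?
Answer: 1/65209 ≈ 1.5335e-5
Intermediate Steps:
K(q, n) = -39
1/(65248 + K(-195, 108)) = 1/(65248 - 39) = 1/65209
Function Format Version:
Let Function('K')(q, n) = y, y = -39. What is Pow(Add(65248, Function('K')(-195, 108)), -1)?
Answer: Rational(1, 65209) ≈ 1.5335e-5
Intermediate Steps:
Function('K')(q, n) = -39
Pow(Add(65248, Function('K')(-195, 108)), -1) = Pow(Add(65248, -39), -1) = Pow(65209, -1) = Rational(1, 65209)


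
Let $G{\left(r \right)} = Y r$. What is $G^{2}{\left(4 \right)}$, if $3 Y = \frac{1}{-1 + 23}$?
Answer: $\frac{4}{1089} \approx 0.0036731$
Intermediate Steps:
$Y = \frac{1}{66}$ ($Y = \frac{1}{3 \left(-1 + 23\right)} = \frac{1}{3 \cdot 22} = \frac{1}{3} \cdot \frac{1}{22} = \frac{1}{66} \approx 0.015152$)
$G{\left(r \right)} = \frac{r}{66}$
$G^{2}{\left(4 \right)} = \left(\frac{1}{66} \cdot 4\right)^{2} = \left(\frac{2}{33}\right)^{2} = \frac{4}{1089}$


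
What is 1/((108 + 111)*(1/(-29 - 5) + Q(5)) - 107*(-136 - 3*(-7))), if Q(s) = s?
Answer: 34/455381 ≈ 7.4663e-5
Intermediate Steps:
1/((108 + 111)*(1/(-29 - 5) + Q(5)) - 107*(-136 - 3*(-7))) = 1/((108 + 111)*(1/(-29 - 5) + 5) - 107*(-136 - 3*(-7))) = 1/(219*(1/(-34) + 5) - 107*(-136 + 21)) = 1/(219*(-1/34 + 5) - 107*(-115)) = 1/(219*(169/34) + 12305) = 1/(37011/34 + 12305) = 1/(455381/34) = 34/455381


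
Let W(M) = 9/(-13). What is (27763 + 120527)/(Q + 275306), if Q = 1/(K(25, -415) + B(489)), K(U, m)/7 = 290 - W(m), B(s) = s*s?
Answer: 464893005540/863091467969 ≈ 0.53864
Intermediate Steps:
B(s) = s²
W(M) = -9/13 (W(M) = 9*(-1/13) = -9/13)
K(U, m) = 26453/13 (K(U, m) = 7*(290 - 1*(-9/13)) = 7*(290 + 9/13) = 7*(3779/13) = 26453/13)
Q = 13/3135026 (Q = 1/(26453/13 + 489²) = 1/(26453/13 + 239121) = 1/(3135026/13) = 13/3135026 ≈ 4.1467e-6)
(27763 + 120527)/(Q + 275306) = (27763 + 120527)/(13/3135026 + 275306) = 148290/(863091467969/3135026) = 148290*(3135026/863091467969) = 464893005540/863091467969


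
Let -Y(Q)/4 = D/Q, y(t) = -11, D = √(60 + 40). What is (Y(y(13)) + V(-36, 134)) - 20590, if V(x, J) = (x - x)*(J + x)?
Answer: -226450/11 ≈ -20586.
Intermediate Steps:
D = 10 (D = √100 = 10)
V(x, J) = 0 (V(x, J) = 0*(J + x) = 0)
Y(Q) = -40/Q
(Y(y(13)) + V(-36, 134)) - 20590 = (-40/(-11) + 0) - 20590 = (-40*(-1/11) + 0) - 20590 = (40/11 + 0) - 20590 = 40/11 - 20590 = -226450/11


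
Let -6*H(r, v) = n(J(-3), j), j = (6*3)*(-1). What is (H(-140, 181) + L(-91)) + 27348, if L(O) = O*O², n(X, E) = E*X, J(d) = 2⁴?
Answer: -726175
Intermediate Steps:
J(d) = 16
j = -18 (j = 18*(-1) = -18)
L(O) = O³
H(r, v) = 48 (H(r, v) = -(-3)*16 = -⅙*(-288) = 48)
(H(-140, 181) + L(-91)) + 27348 = (48 + (-91)³) + 27348 = (48 - 753571) + 27348 = -753523 + 27348 = -726175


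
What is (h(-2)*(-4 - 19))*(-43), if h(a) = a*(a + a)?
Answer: 7912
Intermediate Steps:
h(a) = 2*a² (h(a) = a*(2*a) = 2*a²)
(h(-2)*(-4 - 19))*(-43) = ((2*(-2)²)*(-4 - 19))*(-43) = ((2*4)*(-23))*(-43) = (8*(-23))*(-43) = -184*(-43) = 7912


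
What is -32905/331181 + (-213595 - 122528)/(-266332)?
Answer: 102553896803/88204098092 ≈ 1.1627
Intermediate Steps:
-32905/331181 + (-213595 - 122528)/(-266332) = -32905*1/331181 - 336123*(-1/266332) = -32905/331181 + 336123/266332 = 102553896803/88204098092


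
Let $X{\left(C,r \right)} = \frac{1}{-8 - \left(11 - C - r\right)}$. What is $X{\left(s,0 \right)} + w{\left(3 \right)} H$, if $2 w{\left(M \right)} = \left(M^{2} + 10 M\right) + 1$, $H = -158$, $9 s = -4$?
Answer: $- \frac{553009}{175} \approx -3160.1$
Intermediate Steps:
$s = - \frac{4}{9}$ ($s = \frac{1}{9} \left(-4\right) = - \frac{4}{9} \approx -0.44444$)
$X{\left(C,r \right)} = \frac{1}{-19 + C + r}$ ($X{\left(C,r \right)} = \frac{1}{-8 + \left(-11 + C + r\right)} = \frac{1}{-19 + C + r}$)
$w{\left(M \right)} = \frac{1}{2} + \frac{M^{2}}{2} + 5 M$ ($w{\left(M \right)} = \frac{\left(M^{2} + 10 M\right) + 1}{2} = \frac{1 + M^{2} + 10 M}{2} = \frac{1}{2} + \frac{M^{2}}{2} + 5 M$)
$X{\left(s,0 \right)} + w{\left(3 \right)} H = \frac{1}{-19 - \frac{4}{9} + 0} + \left(\frac{1}{2} + \frac{3^{2}}{2} + 5 \cdot 3\right) \left(-158\right) = \frac{1}{- \frac{175}{9}} + \left(\frac{1}{2} + \frac{1}{2} \cdot 9 + 15\right) \left(-158\right) = - \frac{9}{175} + \left(\frac{1}{2} + \frac{9}{2} + 15\right) \left(-158\right) = - \frac{9}{175} + 20 \left(-158\right) = - \frac{9}{175} - 3160 = - \frac{553009}{175}$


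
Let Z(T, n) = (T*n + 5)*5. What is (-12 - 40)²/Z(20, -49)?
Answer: -208/375 ≈ -0.55467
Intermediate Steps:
Z(T, n) = 25 + 5*T*n (Z(T, n) = (5 + T*n)*5 = 25 + 5*T*n)
(-12 - 40)²/Z(20, -49) = (-12 - 40)²/(25 + 5*20*(-49)) = (-52)²/(25 - 4900) = 2704/(-4875) = 2704*(-1/4875) = -208/375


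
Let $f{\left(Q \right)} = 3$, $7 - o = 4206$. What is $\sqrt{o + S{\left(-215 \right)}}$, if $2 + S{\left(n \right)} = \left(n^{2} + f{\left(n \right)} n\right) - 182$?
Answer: $\sqrt{41197} \approx 202.97$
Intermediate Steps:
$o = -4199$ ($o = 7 - 4206 = -4199$)
$S{\left(n \right)} = -184 + n^{2} + 3 n$ ($S{\left(n \right)} = -2 - \left(182 - n^{2} - 3 n\right) = -2 + \left(-182 + n^{2} + 3 n\right) = -184 + n^{2} + 3 n$)
$\sqrt{o + S{\left(-215 \right)}} = \sqrt{-4199 + \left(-184 + \left(-215\right)^{2} + 3 \left(-215\right)\right)} = \sqrt{-4199 - -45396} = \sqrt{-4199 + 45396} = \sqrt{41197}$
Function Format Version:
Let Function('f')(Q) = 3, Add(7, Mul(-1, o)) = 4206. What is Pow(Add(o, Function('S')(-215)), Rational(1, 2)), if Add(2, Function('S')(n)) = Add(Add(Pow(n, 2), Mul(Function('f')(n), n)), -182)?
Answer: Pow(41197, Rational(1, 2)) ≈ 202.97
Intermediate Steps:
o = -4199 (o = Add(7, Mul(-1, 4206)) = Add(7, -4206) = -4199)
Function('S')(n) = Add(-184, Pow(n, 2), Mul(3, n)) (Function('S')(n) = Add(-2, Add(Add(Pow(n, 2), Mul(3, n)), -182)) = Add(-2, Add(-182, Pow(n, 2), Mul(3, n))) = Add(-184, Pow(n, 2), Mul(3, n)))
Pow(Add(o, Function('S')(-215)), Rational(1, 2)) = Pow(Add(-4199, Add(-184, Pow(-215, 2), Mul(3, -215))), Rational(1, 2)) = Pow(Add(-4199, Add(-184, 46225, -645)), Rational(1, 2)) = Pow(Add(-4199, 45396), Rational(1, 2)) = Pow(41197, Rational(1, 2))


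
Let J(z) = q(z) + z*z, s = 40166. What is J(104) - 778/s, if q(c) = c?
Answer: 219305971/20083 ≈ 10920.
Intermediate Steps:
J(z) = z + z² (J(z) = z + z*z = z + z²)
J(104) - 778/s = 104*(1 + 104) - 778/40166 = 104*105 - 778*1/40166 = 10920 - 389/20083 = 219305971/20083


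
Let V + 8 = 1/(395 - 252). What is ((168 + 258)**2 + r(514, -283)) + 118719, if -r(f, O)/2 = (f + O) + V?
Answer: 42864105/143 ≈ 2.9975e+5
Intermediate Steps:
V = -1143/143 (V = -8 + 1/(395 - 252) = -8 + 1/143 = -1143/143 ≈ -7.9930)
r(f, O) = 2286/143 - 2*O - 2*f (r(f, O) = -2*((f + O) - 1143/143) = -2*((O + f) - 1143/143) = -2*(-1143/143 + O + f) = 2286/143 - 2*O - 2*f)
((168 + 258)**2 + r(514, -283)) + 118719 = ((168 + 258)**2 + (2286/143 - 2*(-283) - 2*514)) + 118719 = (426**2 + (2286/143 + 566 - 1028)) + 118719 = (181476 - 63780/143) + 118719 = 25887288/143 + 118719 = 42864105/143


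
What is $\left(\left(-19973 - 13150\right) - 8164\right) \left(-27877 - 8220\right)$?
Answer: $1490336839$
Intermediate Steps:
$\left(\left(-19973 - 13150\right) - 8164\right) \left(-27877 - 8220\right) = \left(\left(-19973 - 13150\right) - 8164\right) \left(-36097\right) = \left(-33123 - 8164\right) \left(-36097\right) = \left(-41287\right) \left(-36097\right) = 1490336839$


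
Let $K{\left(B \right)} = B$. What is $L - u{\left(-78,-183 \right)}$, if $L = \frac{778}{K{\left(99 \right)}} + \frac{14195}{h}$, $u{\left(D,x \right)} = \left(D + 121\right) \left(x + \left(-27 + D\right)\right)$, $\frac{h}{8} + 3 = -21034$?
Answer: $\frac{206463117719}{16661304} \approx 12392.0$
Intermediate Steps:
$h = -168296$ ($h = -24 + 8 \left(-21034\right) = -24 - 168272 = -168296$)
$u{\left(D,x \right)} = \left(121 + D\right) \left(-27 + D + x\right)$
$L = \frac{129528983}{16661304}$ ($L = \frac{778}{99} + \frac{14195}{-168296} = 778 \cdot \frac{1}{99} + 14195 \left(- \frac{1}{168296}\right) = \frac{778}{99} - \frac{14195}{168296} = \frac{129528983}{16661304} \approx 7.7742$)
$L - u{\left(-78,-183 \right)} = \frac{129528983}{16661304} - \left(-3267 + \left(-78\right)^{2} + 94 \left(-78\right) + 121 \left(-183\right) - -14274\right) = \frac{129528983}{16661304} - \left(-3267 + 6084 - 7332 - 22143 + 14274\right) = \frac{129528983}{16661304} - -12384 = \frac{129528983}{16661304} + 12384 = \frac{206463117719}{16661304}$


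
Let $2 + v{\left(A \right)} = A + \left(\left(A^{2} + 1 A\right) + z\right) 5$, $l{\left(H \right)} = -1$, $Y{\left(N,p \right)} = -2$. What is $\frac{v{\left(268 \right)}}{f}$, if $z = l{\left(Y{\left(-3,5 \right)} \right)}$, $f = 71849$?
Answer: $\frac{360721}{71849} \approx 5.0205$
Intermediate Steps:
$z = -1$
$v{\left(A \right)} = -7 + 5 A^{2} + 6 A$ ($v{\left(A \right)} = -2 + \left(A + \left(\left(A^{2} + 1 A\right) - 1\right) 5\right) = -2 + \left(A + \left(\left(A^{2} + A\right) - 1\right) 5\right) = -2 + \left(A + \left(\left(A + A^{2}\right) - 1\right) 5\right) = -2 + \left(A + \left(-1 + A + A^{2}\right) 5\right) = -2 + \left(A + \left(-5 + 5 A + 5 A^{2}\right)\right) = -2 + \left(-5 + 5 A^{2} + 6 A\right) = -7 + 5 A^{2} + 6 A$)
$\frac{v{\left(268 \right)}}{f} = \frac{-7 + 5 \cdot 268^{2} + 6 \cdot 268}{71849} = \left(-7 + 5 \cdot 71824 + 1608\right) \frac{1}{71849} = \left(-7 + 359120 + 1608\right) \frac{1}{71849} = 360721 \cdot \frac{1}{71849} = \frac{360721}{71849}$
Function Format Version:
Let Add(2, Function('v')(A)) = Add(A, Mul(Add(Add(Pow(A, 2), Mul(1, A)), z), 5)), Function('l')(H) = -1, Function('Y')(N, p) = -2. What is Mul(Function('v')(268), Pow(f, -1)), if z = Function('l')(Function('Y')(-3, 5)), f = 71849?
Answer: Rational(360721, 71849) ≈ 5.0205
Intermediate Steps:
z = -1
Function('v')(A) = Add(-7, Mul(5, Pow(A, 2)), Mul(6, A)) (Function('v')(A) = Add(-2, Add(A, Mul(Add(Add(Pow(A, 2), Mul(1, A)), -1), 5))) = Add(-2, Add(A, Mul(Add(Add(Pow(A, 2), A), -1), 5))) = Add(-2, Add(A, Mul(Add(Add(A, Pow(A, 2)), -1), 5))) = Add(-2, Add(A, Mul(Add(-1, A, Pow(A, 2)), 5))) = Add(-2, Add(A, Add(-5, Mul(5, A), Mul(5, Pow(A, 2))))) = Add(-2, Add(-5, Mul(5, Pow(A, 2)), Mul(6, A))) = Add(-7, Mul(5, Pow(A, 2)), Mul(6, A)))
Mul(Function('v')(268), Pow(f, -1)) = Mul(Add(-7, Mul(5, Pow(268, 2)), Mul(6, 268)), Pow(71849, -1)) = Mul(Add(-7, Mul(5, 71824), 1608), Rational(1, 71849)) = Mul(Add(-7, 359120, 1608), Rational(1, 71849)) = Mul(360721, Rational(1, 71849)) = Rational(360721, 71849)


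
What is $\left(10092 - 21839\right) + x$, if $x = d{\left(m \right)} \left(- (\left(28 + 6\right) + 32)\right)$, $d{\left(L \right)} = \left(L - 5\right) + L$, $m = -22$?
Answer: $-8513$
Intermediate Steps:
$d{\left(L \right)} = -5 + 2 L$ ($d{\left(L \right)} = \left(-5 + L\right) + L = -5 + 2 L$)
$x = 3234$ ($x = \left(-5 + 2 \left(-22\right)\right) \left(- (\left(28 + 6\right) + 32)\right) = \left(-5 - 44\right) \left(- (34 + 32)\right) = - 49 \left(\left(-1\right) 66\right) = \left(-49\right) \left(-66\right) = 3234$)
$\left(10092 - 21839\right) + x = \left(10092 - 21839\right) + 3234 = -11747 + 3234 = -8513$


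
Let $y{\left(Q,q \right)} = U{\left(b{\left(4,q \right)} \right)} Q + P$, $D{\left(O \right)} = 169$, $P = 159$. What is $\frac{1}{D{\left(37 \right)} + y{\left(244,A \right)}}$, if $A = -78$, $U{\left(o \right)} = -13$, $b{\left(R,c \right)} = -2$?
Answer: $- \frac{1}{2844} \approx -0.00035162$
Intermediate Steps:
$y{\left(Q,q \right)} = 159 - 13 Q$ ($y{\left(Q,q \right)} = - 13 Q + 159 = 159 - 13 Q$)
$\frac{1}{D{\left(37 \right)} + y{\left(244,A \right)}} = \frac{1}{169 + \left(159 - 3172\right)} = \frac{1}{169 - 3013} = \frac{1}{-2844} = - \frac{1}{2844}$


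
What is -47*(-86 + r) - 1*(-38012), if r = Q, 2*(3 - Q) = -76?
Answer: 40127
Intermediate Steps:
Q = 41 (Q = 3 - 1/2*(-76) = 3 + 38 = 41)
r = 41
-47*(-86 + r) - 1*(-38012) = -47*(-86 + 41) - 1*(-38012) = -47*(-45) + 38012 = 2115 + 38012 = 40127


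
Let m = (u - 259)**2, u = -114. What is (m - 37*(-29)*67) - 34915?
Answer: 176105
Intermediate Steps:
m = 139129 (m = (-114 - 259)**2 = (-373)**2 = 139129)
(m - 37*(-29)*67) - 34915 = (139129 - 37*(-29)*67) - 34915 = (139129 + 1073*67) - 34915 = (139129 + 71891) - 34915 = 211020 - 34915 = 176105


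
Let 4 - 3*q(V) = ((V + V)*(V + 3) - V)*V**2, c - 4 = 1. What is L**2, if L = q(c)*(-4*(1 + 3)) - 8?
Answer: 894727744/9 ≈ 9.9414e+7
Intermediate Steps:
c = 5 (c = 4 + 1 = 5)
q(V) = 4/3 - V**2*(-V + 2*V*(3 + V))/3 (q(V) = 4/3 - ((V + V)*(V + 3) - V)*V**2/3 = 4/3 - ((2*V)*(3 + V) - V)*V**2/3 = 4/3 - (2*V*(3 + V) - V)*V**2/3 = 4/3 - (-V + 2*V*(3 + V))*V**2/3 = 4/3 - V**2*(-V + 2*V*(3 + V))/3)
L = 29912/3 (L = (4/3 - 5/3*5**3 - 2/3*5**4)*(-4*(1 + 3)) - 8 = (4/3 - 5/3*125 - 2/3*625)*(-4*4) - 8 = (4/3 - 625/3 - 1250/3)*(-16) - 8 = -1871/3*(-16) - 8 = 29936/3 - 8 = 29912/3 ≈ 9970.7)
L**2 = (29912/3)**2 = 894727744/9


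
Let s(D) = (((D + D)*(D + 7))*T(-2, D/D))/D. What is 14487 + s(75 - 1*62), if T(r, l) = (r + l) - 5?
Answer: 14247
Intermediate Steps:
T(r, l) = -5 + l + r (T(r, l) = (l + r) - 5 = -5 + l + r)
s(D) = -84 - 12*D (s(D) = (((D + D)*(D + 7))*(-5 + D/D - 2))/D = (((2*D)*(7 + D))*(-5 + 1 - 2))/D = ((2*D*(7 + D))*(-6))/D = (-12*D*(7 + D))/D = -84 - 12*D)
14487 + s(75 - 1*62) = 14487 + (-84 - 12*(75 - 1*62)) = 14487 + (-84 - 12*(75 - 62)) = 14487 + (-84 - 12*13) = 14487 + (-84 - 156) = 14487 - 240 = 14247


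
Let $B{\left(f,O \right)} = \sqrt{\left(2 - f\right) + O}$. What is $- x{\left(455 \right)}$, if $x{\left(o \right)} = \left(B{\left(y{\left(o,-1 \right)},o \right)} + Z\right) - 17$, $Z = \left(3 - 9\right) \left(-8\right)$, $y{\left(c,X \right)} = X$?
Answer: $-31 - \sqrt{458} \approx -52.401$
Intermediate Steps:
$B{\left(f,O \right)} = \sqrt{2 + O - f}$
$Z = 48$ ($Z = \left(-6\right) \left(-8\right) = 48$)
$x{\left(o \right)} = 31 + \sqrt{3 + o}$ ($x{\left(o \right)} = \left(\sqrt{2 + o - -1} + 48\right) - 17 = \left(\sqrt{2 + o + 1} + 48\right) - 17 = \left(\sqrt{3 + o} + 48\right) - 17 = \left(48 + \sqrt{3 + o}\right) - 17 = 31 + \sqrt{3 + o}$)
$- x{\left(455 \right)} = - (31 + \sqrt{3 + 455}) = - (31 + \sqrt{458}) = -31 - \sqrt{458}$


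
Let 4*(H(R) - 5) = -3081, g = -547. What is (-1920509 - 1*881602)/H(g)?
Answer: 11208444/3061 ≈ 3661.7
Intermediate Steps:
H(R) = -3061/4 (H(R) = 5 + (1/4)*(-3081) = 5 - 3081/4 = -3061/4)
(-1920509 - 1*881602)/H(g) = (-1920509 - 1*881602)/(-3061/4) = (-1920509 - 881602)*(-4/3061) = -2802111*(-4/3061) = 11208444/3061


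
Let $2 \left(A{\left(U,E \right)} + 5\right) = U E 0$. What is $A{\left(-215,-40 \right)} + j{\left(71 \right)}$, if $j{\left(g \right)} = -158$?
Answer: $-163$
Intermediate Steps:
$A{\left(U,E \right)} = -5$ ($A{\left(U,E \right)} = -5 + \frac{U E 0}{2} = -5 + \frac{E U 0}{2} = -5 + \frac{1}{2} \cdot 0 = -5 + 0 = -5$)
$A{\left(-215,-40 \right)} + j{\left(71 \right)} = -5 - 158 = -163$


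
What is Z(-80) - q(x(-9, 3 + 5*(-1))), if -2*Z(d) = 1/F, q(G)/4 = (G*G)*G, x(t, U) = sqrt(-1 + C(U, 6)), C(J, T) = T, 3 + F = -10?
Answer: 1/26 - 20*sqrt(5) ≈ -44.683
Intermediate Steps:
F = -13 (F = -3 - 10 = -13)
x(t, U) = sqrt(5) (x(t, U) = sqrt(-1 + 6) = sqrt(5))
q(G) = 4*G**3 (q(G) = 4*((G*G)*G) = 4*(G**2*G) = 4*G**3)
Z(d) = 1/26 (Z(d) = -1/2/(-13) = -1/2*(-1/13) = 1/26)
Z(-80) - q(x(-9, 3 + 5*(-1))) = 1/26 - 4*(sqrt(5))**3 = 1/26 - 4*5*sqrt(5) = 1/26 - 20*sqrt(5)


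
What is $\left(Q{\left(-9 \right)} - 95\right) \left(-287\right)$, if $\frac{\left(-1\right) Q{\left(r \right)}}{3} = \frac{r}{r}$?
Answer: $28126$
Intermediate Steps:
$Q{\left(r \right)} = -3$ ($Q{\left(r \right)} = - 3 \frac{r}{r} = \left(-3\right) 1 = -3$)
$\left(Q{\left(-9 \right)} - 95\right) \left(-287\right) = \left(-3 - 95\right) \left(-287\right) = \left(-98\right) \left(-287\right) = 28126$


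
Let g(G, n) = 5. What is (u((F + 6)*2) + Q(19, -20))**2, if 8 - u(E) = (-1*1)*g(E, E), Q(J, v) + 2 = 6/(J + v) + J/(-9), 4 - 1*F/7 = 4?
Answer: 676/81 ≈ 8.3457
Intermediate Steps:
F = 0 (F = 28 - 7*4 = 28 - 28 = 0)
Q(J, v) = -2 + 6/(J + v) - J/9 (Q(J, v) = -2 + (6/(J + v) + J/(-9)) = -2 + (6/(J + v) + J*(-1/9)) = -2 + (6/(J + v) - J/9) = -2 + 6/(J + v) - J/9)
u(E) = 13 (u(E) = 8 - (-1*1)*5 = 8 - (-1)*5 = 8 - 1*(-5) = 8 + 5 = 13)
(u((F + 6)*2) + Q(19, -20))**2 = (13 + (54 - 1*19**2 - 18*19 - 18*(-20) - 1*19*(-20))/(9*(19 - 20)))**2 = (13 + (1/9)*(54 - 1*361 - 342 + 360 + 380)/(-1))**2 = (13 + (1/9)*(-1)*(54 - 361 - 342 + 360 + 380))**2 = (13 + (1/9)*(-1)*91)**2 = (13 - 91/9)**2 = (26/9)**2 = 676/81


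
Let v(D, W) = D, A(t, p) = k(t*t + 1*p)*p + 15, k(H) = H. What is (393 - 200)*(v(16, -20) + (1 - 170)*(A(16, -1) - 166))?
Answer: 13245590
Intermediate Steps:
A(t, p) = 15 + p*(p + t²) (A(t, p) = (t*t + 1*p)*p + 15 = (t² + p)*p + 15 = (p + t²)*p + 15 = p*(p + t²) + 15 = 15 + p*(p + t²))
(393 - 200)*(v(16, -20) + (1 - 170)*(A(16, -1) - 166)) = (393 - 200)*(16 + (1 - 170)*((15 - (-1 + 16²)) - 166)) = 193*(16 - 169*((15 - (-1 + 256)) - 166)) = 193*(16 - 169*((15 - 1*255) - 166)) = 193*(16 - 169*((15 - 255) - 166)) = 193*(16 - 169*(-240 - 166)) = 193*(16 - 169*(-406)) = 193*(16 + 68614) = 193*68630 = 13245590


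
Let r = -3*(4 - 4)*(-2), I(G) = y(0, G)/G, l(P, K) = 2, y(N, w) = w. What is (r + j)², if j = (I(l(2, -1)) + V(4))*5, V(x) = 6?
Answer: 1225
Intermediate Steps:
I(G) = 1 (I(G) = G/G = 1)
r = 0 (r = -3*0*(-2) = 0*(-2) = 0)
j = 35 (j = (1 + 6)*5 = 7*5 = 35)
(r + j)² = (0 + 35)² = 35² = 1225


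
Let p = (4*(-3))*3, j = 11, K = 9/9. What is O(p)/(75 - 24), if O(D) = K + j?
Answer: 4/17 ≈ 0.23529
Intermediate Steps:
K = 1 (K = 9*(1/9) = 1)
p = -36 (p = -12*3 = -36)
O(D) = 12 (O(D) = 1 + 11 = 12)
O(p)/(75 - 24) = 12/(75 - 24) = 12/51 = (1/51)*12 = 4/17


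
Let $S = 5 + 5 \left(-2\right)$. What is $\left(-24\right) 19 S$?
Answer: $2280$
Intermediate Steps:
$S = -5$ ($S = 5 - 10 = -5$)
$\left(-24\right) 19 S = \left(-24\right) 19 \left(-5\right) = \left(-456\right) \left(-5\right) = 2280$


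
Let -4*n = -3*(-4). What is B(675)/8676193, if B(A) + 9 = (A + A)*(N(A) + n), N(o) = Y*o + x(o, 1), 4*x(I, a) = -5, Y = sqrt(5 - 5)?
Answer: -11493/17352386 ≈ -0.00066233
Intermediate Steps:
Y = 0 (Y = sqrt(0) = 0)
x(I, a) = -5/4 (x(I, a) = (1/4)*(-5) = -5/4)
N(o) = -5/4 (N(o) = 0*o - 5/4 = 0 - 5/4 = -5/4)
n = -3 (n = -(-3)*(-4)/4 = -1/4*12 = -3)
B(A) = -9 - 17*A/2 (B(A) = -9 + (A + A)*(-5/4 - 3) = -9 + (2*A)*(-17/4) = -9 - 17*A/2)
B(675)/8676193 = (-9 - 17/2*675)/8676193 = (-9 - 11475/2)*(1/8676193) = -11493/2*1/8676193 = -11493/17352386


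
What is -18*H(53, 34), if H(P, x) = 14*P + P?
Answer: -14310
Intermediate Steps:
H(P, x) = 15*P
-18*H(53, 34) = -270*53 = -18*795 = -14310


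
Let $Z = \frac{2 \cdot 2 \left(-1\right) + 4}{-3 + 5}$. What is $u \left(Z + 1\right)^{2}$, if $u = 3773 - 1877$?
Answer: $1896$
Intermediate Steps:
$Z = 0$ ($Z = \frac{4 \left(-1\right) + 4}{2} = \left(-4 + 4\right) \frac{1}{2} = 0 \cdot \frac{1}{2} = 0$)
$u = 1896$
$u \left(Z + 1\right)^{2} = 1896 \left(0 + 1\right)^{2} = 1896 \cdot 1^{2} = 1896 \cdot 1 = 1896$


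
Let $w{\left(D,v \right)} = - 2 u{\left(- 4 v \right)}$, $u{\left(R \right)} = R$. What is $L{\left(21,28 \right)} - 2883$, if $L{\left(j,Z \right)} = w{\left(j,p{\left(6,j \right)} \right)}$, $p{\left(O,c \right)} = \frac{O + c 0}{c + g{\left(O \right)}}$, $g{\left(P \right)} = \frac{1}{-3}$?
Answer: $- \frac{89301}{31} \approx -2880.7$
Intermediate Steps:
$g{\left(P \right)} = - \frac{1}{3}$
$p{\left(O,c \right)} = \frac{O}{- \frac{1}{3} + c}$ ($p{\left(O,c \right)} = \frac{O + c 0}{c - \frac{1}{3}} = \frac{O + 0}{- \frac{1}{3} + c} = \frac{O}{- \frac{1}{3} + c}$)
$w{\left(D,v \right)} = 8 v$ ($w{\left(D,v \right)} = - 2 \left(- 4 v\right) = 8 v$)
$L{\left(j,Z \right)} = \frac{144}{-1 + 3 j}$ ($L{\left(j,Z \right)} = 8 \cdot 3 \cdot 6 \frac{1}{-1 + 3 j} = 8 \frac{18}{-1 + 3 j} = \frac{144}{-1 + 3 j}$)
$L{\left(21,28 \right)} - 2883 = \frac{144}{-1 + 3 \cdot 21} - 2883 = \frac{144}{-1 + 63} - 2883 = \frac{144}{62} - 2883 = 144 \cdot \frac{1}{62} - 2883 = \frac{72}{31} - 2883 = - \frac{89301}{31}$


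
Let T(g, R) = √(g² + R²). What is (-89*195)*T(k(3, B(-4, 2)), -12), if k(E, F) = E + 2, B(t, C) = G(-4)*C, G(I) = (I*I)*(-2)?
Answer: -225615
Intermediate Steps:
G(I) = -2*I² (G(I) = I²*(-2) = -2*I²)
B(t, C) = -32*C (B(t, C) = (-2*(-4)²)*C = (-2*16)*C = -32*C)
k(E, F) = 2 + E
T(g, R) = √(R² + g²)
(-89*195)*T(k(3, B(-4, 2)), -12) = (-89*195)*√((-12)² + (2 + 3)²) = -17355*√(144 + 5²) = -17355*√(144 + 25) = -17355*√169 = -17355*13 = -225615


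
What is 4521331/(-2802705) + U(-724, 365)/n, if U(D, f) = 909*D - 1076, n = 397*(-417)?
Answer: 122113209849/51553890005 ≈ 2.3687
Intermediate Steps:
n = -165549
U(D, f) = -1076 + 909*D
4521331/(-2802705) + U(-724, 365)/n = 4521331/(-2802705) + (-1076 + 909*(-724))/(-165549) = 4521331*(-1/2802705) + (-1076 - 658116)*(-1/165549) = -4521331/2802705 - 659192*(-1/165549) = -4521331/2802705 + 659192/165549 = 122113209849/51553890005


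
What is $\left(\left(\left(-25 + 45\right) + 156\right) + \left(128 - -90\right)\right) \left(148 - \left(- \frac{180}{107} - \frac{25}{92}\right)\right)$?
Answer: $\frac{290800959}{4922} \approx 59082.0$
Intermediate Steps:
$\left(\left(\left(-25 + 45\right) + 156\right) + \left(128 - -90\right)\right) \left(148 - \left(- \frac{180}{107} - \frac{25}{92}\right)\right) = \left(\left(20 + 156\right) + \left(128 + 90\right)\right) \left(148 - - \frac{19235}{9844}\right) = \left(176 + 218\right) \left(148 + \left(\frac{25}{92} + \frac{180}{107}\right)\right) = 394 \left(148 + \frac{19235}{9844}\right) = 394 \cdot \frac{1476147}{9844} = \frac{290800959}{4922}$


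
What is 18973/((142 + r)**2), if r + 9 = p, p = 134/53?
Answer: 53295157/51595489 ≈ 1.0329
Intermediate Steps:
p = 134/53 (p = 134*(1/53) = 134/53 ≈ 2.5283)
r = -343/53 (r = -9 + 134/53 = -343/53 ≈ -6.4717)
18973/((142 + r)**2) = 18973/((142 - 343/53)**2) = 18973/((7183/53)**2) = 18973/(51595489/2809) = 18973*(2809/51595489) = 53295157/51595489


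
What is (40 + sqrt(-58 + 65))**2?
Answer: (40 + sqrt(7))**2 ≈ 1818.7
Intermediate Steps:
(40 + sqrt(-58 + 65))**2 = (40 + sqrt(7))**2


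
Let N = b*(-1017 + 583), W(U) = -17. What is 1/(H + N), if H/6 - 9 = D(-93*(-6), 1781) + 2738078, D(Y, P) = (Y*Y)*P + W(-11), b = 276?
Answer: 1/3343544340 ≈ 2.9908e-10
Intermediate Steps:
D(Y, P) = -17 + P*Y² (D(Y, P) = (Y*Y)*P - 17 = Y²*P - 17 = P*Y² - 17 = -17 + P*Y²)
N = -119784 (N = 276*(-1017 + 583) = 276*(-434) = -119784)
H = 3343664124 (H = 54 + 6*((-17 + 1781*(-93*(-6))²) + 2738078) = 54 + 6*((-17 + 1781*558²) + 2738078) = 54 + 6*((-17 + 1781*311364) + 2738078) = 54 + 6*((-17 + 554539284) + 2738078) = 54 + 6*(554539267 + 2738078) = 54 + 6*557277345 = 54 + 3343664070 = 3343664124)
1/(H + N) = 1/(3343664124 - 119784) = 1/3343544340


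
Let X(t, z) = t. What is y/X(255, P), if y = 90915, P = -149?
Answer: 6061/17 ≈ 356.53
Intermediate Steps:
y/X(255, P) = 90915/255 = 90915*(1/255) = 6061/17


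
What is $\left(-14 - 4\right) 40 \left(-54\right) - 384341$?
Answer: $-345461$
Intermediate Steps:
$\left(-14 - 4\right) 40 \left(-54\right) - 384341 = \left(-18\right) 40 \left(-54\right) - 384341 = \left(-720\right) \left(-54\right) - 384341 = 38880 - 384341 = -345461$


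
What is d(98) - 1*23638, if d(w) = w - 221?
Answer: -23761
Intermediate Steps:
d(w) = -221 + w
d(98) - 1*23638 = (-221 + 98) - 1*23638 = -123 - 23638 = -23761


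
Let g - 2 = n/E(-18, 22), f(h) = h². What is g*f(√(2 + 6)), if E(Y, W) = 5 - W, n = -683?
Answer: 5736/17 ≈ 337.41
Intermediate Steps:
g = 717/17 (g = 2 - 683/(5 - 1*22) = 2 - 683/(5 - 22) = 2 - 683/(-17) = 2 - 683*(-1/17) = 2 + 683/17 = 717/17 ≈ 42.176)
g*f(√(2 + 6)) = 717*(√(2 + 6))²/17 = 717*(√8)²/17 = 717*(2*√2)²/17 = (717/17)*8 = 5736/17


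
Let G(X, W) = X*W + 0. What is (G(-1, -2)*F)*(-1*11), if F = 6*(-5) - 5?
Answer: 770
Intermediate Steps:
G(X, W) = W*X (G(X, W) = W*X + 0 = W*X)
F = -35 (F = -30 - 5 = -35)
(G(-1, -2)*F)*(-1*11) = (-2*(-1)*(-35))*(-1*11) = (2*(-35))*(-11) = -70*(-11) = 770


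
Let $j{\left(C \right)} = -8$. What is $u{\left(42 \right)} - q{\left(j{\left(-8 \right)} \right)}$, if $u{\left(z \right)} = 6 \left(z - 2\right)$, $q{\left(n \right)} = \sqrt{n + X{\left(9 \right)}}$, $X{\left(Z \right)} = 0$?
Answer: $240 - 2 i \sqrt{2} \approx 240.0 - 2.8284 i$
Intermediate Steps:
$q{\left(n \right)} = \sqrt{n}$ ($q{\left(n \right)} = \sqrt{n + 0} = \sqrt{n}$)
$u{\left(z \right)} = -12 + 6 z$ ($u{\left(z \right)} = 6 \left(-2 + z\right) = -12 + 6 z$)
$u{\left(42 \right)} - q{\left(j{\left(-8 \right)} \right)} = \left(-12 + 6 \cdot 42\right) - \sqrt{-8} = \left(-12 + 252\right) - 2 i \sqrt{2} = 240 - 2 i \sqrt{2}$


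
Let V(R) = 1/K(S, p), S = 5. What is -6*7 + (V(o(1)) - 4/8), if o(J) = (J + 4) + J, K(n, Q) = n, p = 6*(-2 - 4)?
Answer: -423/10 ≈ -42.300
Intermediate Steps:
p = -36 (p = 6*(-6) = -36)
o(J) = 4 + 2*J (o(J) = (4 + J) + J = 4 + 2*J)
V(R) = ⅕ (V(R) = 1/5 = ⅕)
-6*7 + (V(o(1)) - 4/8) = -6*7 + (⅕ - 4/8) = -42 + (⅕ - 4/8) = -42 + (⅕ - 1*½) = -42 + (⅕ - ½) = -42 - 3/10 = -423/10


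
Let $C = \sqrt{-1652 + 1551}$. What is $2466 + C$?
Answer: $2466 + i \sqrt{101} \approx 2466.0 + 10.05 i$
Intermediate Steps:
$C = i \sqrt{101}$ ($C = \sqrt{-101} = i \sqrt{101} \approx 10.05 i$)
$2466 + C = 2466 + i \sqrt{101}$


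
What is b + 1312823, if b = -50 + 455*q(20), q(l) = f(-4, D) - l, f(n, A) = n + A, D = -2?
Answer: 1300943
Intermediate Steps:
f(n, A) = A + n
q(l) = -6 - l (q(l) = (-2 - 4) - l = -6 - l)
b = -11880 (b = -50 + 455*(-6 - 1*20) = -50 + 455*(-6 - 20) = -50 + 455*(-26) = -50 - 11830 = -11880)
b + 1312823 = -11880 + 1312823 = 1300943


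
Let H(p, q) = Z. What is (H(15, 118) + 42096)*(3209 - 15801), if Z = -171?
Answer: -527919600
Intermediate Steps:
H(p, q) = -171
(H(15, 118) + 42096)*(3209 - 15801) = (-171 + 42096)*(3209 - 15801) = 41925*(-12592) = -527919600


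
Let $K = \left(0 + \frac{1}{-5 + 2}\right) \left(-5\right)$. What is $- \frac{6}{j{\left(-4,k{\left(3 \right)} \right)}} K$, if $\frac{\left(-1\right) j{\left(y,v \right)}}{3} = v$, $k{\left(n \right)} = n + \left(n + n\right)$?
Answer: $\frac{10}{27} \approx 0.37037$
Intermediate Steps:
$k{\left(n \right)} = 3 n$ ($k{\left(n \right)} = n + 2 n = 3 n$)
$j{\left(y,v \right)} = - 3 v$
$K = \frac{5}{3}$ ($K = \left(0 + \frac{1}{-3}\right) \left(-5\right) = \left(0 - \frac{1}{3}\right) \left(-5\right) = \left(- \frac{1}{3}\right) \left(-5\right) = \frac{5}{3} \approx 1.6667$)
$- \frac{6}{j{\left(-4,k{\left(3 \right)} \right)}} K = - \frac{6}{\left(-3\right) 3 \cdot 3} \cdot \frac{5}{3} = - \frac{6}{\left(-3\right) 9} \cdot \frac{5}{3} = - \frac{6}{-27} \cdot \frac{5}{3} = \left(-6\right) \left(- \frac{1}{27}\right) \frac{5}{3} = \frac{2}{9} \cdot \frac{5}{3} = \frac{10}{27}$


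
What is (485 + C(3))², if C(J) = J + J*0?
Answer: 238144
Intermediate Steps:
C(J) = J (C(J) = J + 0 = J)
(485 + C(3))² = (485 + 3)² = 488² = 238144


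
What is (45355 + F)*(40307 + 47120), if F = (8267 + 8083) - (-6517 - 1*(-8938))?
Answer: 5183022268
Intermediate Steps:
F = 13929 (F = 16350 - (-6517 + 8938) = 16350 - 1*2421 = 16350 - 2421 = 13929)
(45355 + F)*(40307 + 47120) = (45355 + 13929)*(40307 + 47120) = 59284*87427 = 5183022268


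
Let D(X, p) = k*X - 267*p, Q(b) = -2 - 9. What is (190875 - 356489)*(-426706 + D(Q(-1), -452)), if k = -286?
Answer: 50160505864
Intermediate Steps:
Q(b) = -11
D(X, p) = -286*X - 267*p
(190875 - 356489)*(-426706 + D(Q(-1), -452)) = (190875 - 356489)*(-426706 + (-286*(-11) - 267*(-452))) = -165614*(-426706 + (3146 + 120684)) = -165614*(-426706 + 123830) = -165614*(-302876) = 50160505864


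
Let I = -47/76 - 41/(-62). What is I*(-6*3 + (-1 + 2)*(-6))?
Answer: -606/589 ≈ -1.0289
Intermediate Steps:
I = 101/2356 (I = -47*1/76 - 41*(-1/62) = -47/76 + 41/62 = 101/2356 ≈ 0.042869)
I*(-6*3 + (-1 + 2)*(-6)) = 101*(-6*3 + (-1 + 2)*(-6))/2356 = 101*(-18 + 1*(-6))/2356 = 101*(-18 - 6)/2356 = (101/2356)*(-24) = -606/589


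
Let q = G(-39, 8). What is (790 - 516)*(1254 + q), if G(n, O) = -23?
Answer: 337294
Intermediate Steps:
q = -23
(790 - 516)*(1254 + q) = (790 - 516)*(1254 - 23) = 274*1231 = 337294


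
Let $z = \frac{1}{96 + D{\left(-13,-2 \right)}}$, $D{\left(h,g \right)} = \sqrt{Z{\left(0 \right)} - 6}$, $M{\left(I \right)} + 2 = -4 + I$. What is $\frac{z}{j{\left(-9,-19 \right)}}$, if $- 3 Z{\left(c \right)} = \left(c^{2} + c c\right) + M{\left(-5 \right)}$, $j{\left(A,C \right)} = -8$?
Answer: $- \frac{36}{27655} + \frac{i \sqrt{21}}{221240} \approx -0.0013018 + 2.0713 \cdot 10^{-5} i$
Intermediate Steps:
$M{\left(I \right)} = -6 + I$ ($M{\left(I \right)} = -2 + \left(-4 + I\right) = -6 + I$)
$Z{\left(c \right)} = \frac{11}{3} - \frac{2 c^{2}}{3}$ ($Z{\left(c \right)} = - \frac{\left(c^{2} + c c\right) - 11}{3} = - \frac{\left(c^{2} + c^{2}\right) - 11}{3} = - \frac{2 c^{2} - 11}{3} = - \frac{-11 + 2 c^{2}}{3} = \frac{11}{3} - \frac{2 c^{2}}{3}$)
$D{\left(h,g \right)} = \frac{i \sqrt{21}}{3}$ ($D{\left(h,g \right)} = \sqrt{\left(\frac{11}{3} - \frac{2 \cdot 0^{2}}{3}\right) - 6} = \sqrt{\left(\frac{11}{3} - 0\right) - 6} = \sqrt{\left(\frac{11}{3} + 0\right) - 6} = \sqrt{\frac{11}{3} - 6} = \sqrt{- \frac{7}{3}} = \frac{i \sqrt{21}}{3}$)
$z = \frac{1}{96 + \frac{i \sqrt{21}}{3}} \approx 0.010414 - 0.0001657 i$
$\frac{z}{j{\left(-9,-19 \right)}} = \frac{\frac{288}{27655} - \frac{i \sqrt{21}}{27655}}{-8} = \left(\frac{288}{27655} - \frac{i \sqrt{21}}{27655}\right) \left(- \frac{1}{8}\right) = - \frac{36}{27655} + \frac{i \sqrt{21}}{221240}$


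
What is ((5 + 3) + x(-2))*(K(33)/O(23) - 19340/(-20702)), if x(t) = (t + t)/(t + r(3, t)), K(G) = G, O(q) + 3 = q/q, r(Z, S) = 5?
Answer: -3222430/31053 ≈ -103.77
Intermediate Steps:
O(q) = -2 (O(q) = -3 + q/q = -3 + 1 = -2)
x(t) = 2*t/(5 + t) (x(t) = (t + t)/(t + 5) = (2*t)/(5 + t) = 2*t/(5 + t))
((5 + 3) + x(-2))*(K(33)/O(23) - 19340/(-20702)) = ((5 + 3) + 2*(-2)/(5 - 2))*(33/(-2) - 19340/(-20702)) = (8 + 2*(-2)/3)*(33*(-1/2) - 19340*(-1/20702)) = (8 + 2*(-2)*(1/3))*(-33/2 + 9670/10351) = (8 - 4/3)*(-322243/20702) = (20/3)*(-322243/20702) = -3222430/31053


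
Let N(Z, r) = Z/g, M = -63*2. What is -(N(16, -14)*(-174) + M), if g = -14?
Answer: -510/7 ≈ -72.857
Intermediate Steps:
M = -126
N(Z, r) = -Z/14 (N(Z, r) = Z/(-14) = Z*(-1/14) = -Z/14)
-(N(16, -14)*(-174) + M) = -(-1/14*16*(-174) - 126) = -(-8/7*(-174) - 126) = -(1392/7 - 126) = -1*510/7 = -510/7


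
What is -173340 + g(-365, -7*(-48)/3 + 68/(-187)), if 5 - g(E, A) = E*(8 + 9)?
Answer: -167130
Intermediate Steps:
g(E, A) = 5 - 17*E (g(E, A) = 5 - E*(8 + 9) = 5 - E*17 = 5 - 17*E)
-173340 + g(-365, -7*(-48)/3 + 68/(-187)) = -173340 + (5 - 17*(-365)) = -173340 + (5 + 6205) = -173340 + 6210 = -167130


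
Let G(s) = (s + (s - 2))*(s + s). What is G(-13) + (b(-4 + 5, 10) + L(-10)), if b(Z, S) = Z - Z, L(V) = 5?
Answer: 733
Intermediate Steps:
b(Z, S) = 0
G(s) = 2*s*(-2 + 2*s) (G(s) = (s + (-2 + s))*(2*s) = (-2 + 2*s)*(2*s) = 2*s*(-2 + 2*s))
G(-13) + (b(-4 + 5, 10) + L(-10)) = 4*(-13)*(-1 - 13) + (0 + 5) = 4*(-13)*(-14) + 5 = 728 + 5 = 733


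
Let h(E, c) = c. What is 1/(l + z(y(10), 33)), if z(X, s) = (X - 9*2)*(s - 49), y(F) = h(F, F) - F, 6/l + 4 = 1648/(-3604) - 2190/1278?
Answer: 1184273/339919146 ≈ 0.0034840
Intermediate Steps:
l = -1151478/1184273 (l = 6/(-4 + (1648/(-3604) - 2190/1278)) = 6/(-4 + (1648*(-1/3604) - 2190*1/1278)) = 6/(-4 + (-412/901 - 365/213)) = 6/(-4 - 416621/191913) = 6/(-1184273/191913) = 6*(-191913/1184273) = -1151478/1184273 ≈ -0.97231)
y(F) = 0 (y(F) = F - F = 0)
z(X, s) = (-49 + s)*(-18 + X) (z(X, s) = (X - 18)*(-49 + s) = (-18 + X)*(-49 + s) = (-49 + s)*(-18 + X))
1/(l + z(y(10), 33)) = 1/(-1151478/1184273 + (882 - 49*0 - 18*33 + 0*33)) = 1/(-1151478/1184273 + (882 + 0 - 594 + 0)) = 1/(-1151478/1184273 + 288) = 1/(339919146/1184273) = 1184273/339919146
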